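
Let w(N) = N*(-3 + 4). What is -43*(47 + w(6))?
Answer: -2279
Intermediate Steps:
w(N) = N (w(N) = N*1 = N)
-43*(47 + w(6)) = -43*(47 + 6) = -43*53 = -2279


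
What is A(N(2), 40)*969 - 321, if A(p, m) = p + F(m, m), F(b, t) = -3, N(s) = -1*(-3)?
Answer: -321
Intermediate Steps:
N(s) = 3
A(p, m) = -3 + p (A(p, m) = p - 3 = -3 + p)
A(N(2), 40)*969 - 321 = (-3 + 3)*969 - 321 = 0*969 - 321 = 0 - 321 = -321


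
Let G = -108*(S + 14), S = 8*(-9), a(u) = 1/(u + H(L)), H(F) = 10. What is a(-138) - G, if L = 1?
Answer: -801793/128 ≈ -6264.0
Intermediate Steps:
a(u) = 1/(10 + u) (a(u) = 1/(u + 10) = 1/(10 + u))
S = -72
G = 6264 (G = -108*(-72 + 14) = -108*(-58) = 6264)
a(-138) - G = 1/(10 - 138) - 1*6264 = 1/(-128) - 6264 = -1/128 - 6264 = -801793/128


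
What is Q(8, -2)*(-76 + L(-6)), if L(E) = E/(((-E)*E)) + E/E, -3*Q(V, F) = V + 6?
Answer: 3143/9 ≈ 349.22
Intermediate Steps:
Q(V, F) = -2 - V/3 (Q(V, F) = -(V + 6)/3 = -(6 + V)/3 = -2 - V/3)
L(E) = 1 - 1/E (L(E) = E/((-E**2)) + 1 = E*(-1/E**2) + 1 = -1/E + 1 = 1 - 1/E)
Q(8, -2)*(-76 + L(-6)) = (-2 - 1/3*8)*(-76 + (-1 - 6)/(-6)) = (-2 - 8/3)*(-76 - 1/6*(-7)) = -14*(-76 + 7/6)/3 = -14/3*(-449/6) = 3143/9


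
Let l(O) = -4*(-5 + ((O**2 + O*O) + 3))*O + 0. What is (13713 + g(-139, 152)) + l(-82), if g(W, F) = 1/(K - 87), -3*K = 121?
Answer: 1689968379/382 ≈ 4.4240e+6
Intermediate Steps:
K = -121/3 (K = -1/3*121 = -121/3 ≈ -40.333)
l(O) = -4*O*(-2 + 2*O**2) (l(O) = -4*(-5 + ((O**2 + O**2) + 3))*O + 0 = -4*(-5 + (2*O**2 + 3))*O + 0 = -4*(-5 + (3 + 2*O**2))*O + 0 = -4*(-2 + 2*O**2)*O + 0 = -4*O*(-2 + 2*O**2) + 0 = -4*O*(-2 + 2*O**2))
g(W, F) = -3/382 (g(W, F) = 1/(-121/3 - 87) = 1/(-382/3) = -3/382)
(13713 + g(-139, 152)) + l(-82) = (13713 - 3/382) + 8*(-82)*(1 - 1*(-82)**2) = 5238363/382 + 8*(-82)*(1 - 1*6724) = 5238363/382 + 8*(-82)*(1 - 6724) = 5238363/382 + 8*(-82)*(-6723) = 5238363/382 + 4410288 = 1689968379/382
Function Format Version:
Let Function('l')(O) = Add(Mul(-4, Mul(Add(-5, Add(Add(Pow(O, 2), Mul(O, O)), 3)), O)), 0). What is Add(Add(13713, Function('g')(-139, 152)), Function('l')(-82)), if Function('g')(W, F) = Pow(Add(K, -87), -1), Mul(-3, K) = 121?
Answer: Rational(1689968379, 382) ≈ 4.4240e+6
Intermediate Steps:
K = Rational(-121, 3) (K = Mul(Rational(-1, 3), 121) = Rational(-121, 3) ≈ -40.333)
Function('l')(O) = Mul(-4, O, Add(-2, Mul(2, Pow(O, 2)))) (Function('l')(O) = Add(Mul(-4, Mul(Add(-5, Add(Add(Pow(O, 2), Pow(O, 2)), 3)), O)), 0) = Add(Mul(-4, Mul(Add(-5, Add(Mul(2, Pow(O, 2)), 3)), O)), 0) = Add(Mul(-4, Mul(Add(-5, Add(3, Mul(2, Pow(O, 2)))), O)), 0) = Add(Mul(-4, Mul(Add(-2, Mul(2, Pow(O, 2))), O)), 0) = Add(Mul(-4, Mul(O, Add(-2, Mul(2, Pow(O, 2))))), 0) = Add(Mul(-4, O, Add(-2, Mul(2, Pow(O, 2)))), 0) = Mul(-4, O, Add(-2, Mul(2, Pow(O, 2)))))
Function('g')(W, F) = Rational(-3, 382) (Function('g')(W, F) = Pow(Add(Rational(-121, 3), -87), -1) = Pow(Rational(-382, 3), -1) = Rational(-3, 382))
Add(Add(13713, Function('g')(-139, 152)), Function('l')(-82)) = Add(Add(13713, Rational(-3, 382)), Mul(8, -82, Add(1, Mul(-1, Pow(-82, 2))))) = Add(Rational(5238363, 382), Mul(8, -82, Add(1, Mul(-1, 6724)))) = Add(Rational(5238363, 382), Mul(8, -82, Add(1, -6724))) = Add(Rational(5238363, 382), Mul(8, -82, -6723)) = Add(Rational(5238363, 382), 4410288) = Rational(1689968379, 382)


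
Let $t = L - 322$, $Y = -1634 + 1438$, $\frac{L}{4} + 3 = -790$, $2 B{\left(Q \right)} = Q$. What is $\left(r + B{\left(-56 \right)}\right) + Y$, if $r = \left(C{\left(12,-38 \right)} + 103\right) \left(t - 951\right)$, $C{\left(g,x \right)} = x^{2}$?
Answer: $-6876639$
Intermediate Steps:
$B{\left(Q \right)} = \frac{Q}{2}$
$L = -3172$ ($L = -12 + 4 \left(-790\right) = -12 - 3160 = -3172$)
$Y = -196$
$t = -3494$ ($t = -3172 - 322 = -3494$)
$r = -6876415$ ($r = \left(\left(-38\right)^{2} + 103\right) \left(-3494 - 951\right) = \left(1444 + 103\right) \left(-4445\right) = 1547 \left(-4445\right) = -6876415$)
$\left(r + B{\left(-56 \right)}\right) + Y = \left(-6876415 + \frac{1}{2} \left(-56\right)\right) - 196 = \left(-6876415 - 28\right) - 196 = -6876443 - 196 = -6876639$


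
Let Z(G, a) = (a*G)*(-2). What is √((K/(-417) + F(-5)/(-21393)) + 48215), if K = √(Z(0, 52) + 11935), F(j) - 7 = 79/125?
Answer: √(29606881034838783285 - 1472564870625*√11935)/24780225 ≈ 219.58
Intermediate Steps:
F(j) = 954/125 (F(j) = 7 + 79/125 = 954/125)
Z(G, a) = -2*G*a (Z(G, a) = (G*a)*(-2) = -2*G*a)
K = √11935 (K = √(-2*0*52 + 11935) = √(0 + 11935) = √11935 ≈ 109.25)
√((K/(-417) + F(-5)/(-21393)) + 48215) = √((√11935/(-417) + (954/125)/(-21393)) + 48215) = √((√11935*(-1/417) + (954/125)*(-1/21393)) + 48215) = √((-√11935/417 - 106/297125) + 48215) = √((-106/297125 - √11935/417) + 48215) = √(14325881769/297125 - √11935/417)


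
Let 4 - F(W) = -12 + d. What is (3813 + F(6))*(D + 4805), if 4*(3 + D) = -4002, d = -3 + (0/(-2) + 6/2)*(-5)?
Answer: 29248741/2 ≈ 1.4624e+7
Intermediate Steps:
d = -18 (d = -3 + (0*(-1/2) + 6*(1/2))*(-5) = -3 + (0 + 3)*(-5) = -3 + 3*(-5) = -3 - 15 = -18)
D = -2007/2 (D = -3 + (1/4)*(-4002) = -3 - 2001/2 = -2007/2 ≈ -1003.5)
F(W) = 34 (F(W) = 4 - (-12 - 18) = 4 - 1*(-30) = 4 + 30 = 34)
(3813 + F(6))*(D + 4805) = (3813 + 34)*(-2007/2 + 4805) = 3847*(7603/2) = 29248741/2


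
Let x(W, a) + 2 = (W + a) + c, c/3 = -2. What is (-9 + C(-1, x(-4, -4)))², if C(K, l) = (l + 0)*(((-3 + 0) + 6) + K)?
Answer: 1681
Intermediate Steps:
c = -6 (c = 3*(-2) = -6)
x(W, a) = -8 + W + a (x(W, a) = -2 + ((W + a) - 6) = -2 + (-6 + W + a) = -8 + W + a)
C(K, l) = l*(3 + K) (C(K, l) = l*((-3 + 6) + K) = l*(3 + K))
(-9 + C(-1, x(-4, -4)))² = (-9 + (-8 - 4 - 4)*(3 - 1))² = (-9 - 16*2)² = (-9 - 32)² = (-41)² = 1681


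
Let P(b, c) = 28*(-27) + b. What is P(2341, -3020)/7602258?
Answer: 1585/7602258 ≈ 0.00020849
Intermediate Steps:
P(b, c) = -756 + b
P(2341, -3020)/7602258 = (-756 + 2341)/7602258 = 1585*(1/7602258) = 1585/7602258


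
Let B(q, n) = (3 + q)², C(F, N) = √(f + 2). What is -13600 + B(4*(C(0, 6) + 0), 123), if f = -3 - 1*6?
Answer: -13703 + 24*I*√7 ≈ -13703.0 + 63.498*I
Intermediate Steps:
f = -9 (f = -3 - 6 = -9)
C(F, N) = I*√7 (C(F, N) = √(-9 + 2) = √(-7) = I*√7)
-13600 + B(4*(C(0, 6) + 0), 123) = -13600 + (3 + 4*(I*√7 + 0))² = -13600 + (3 + 4*(I*√7))² = -13600 + (3 + 4*I*√7)²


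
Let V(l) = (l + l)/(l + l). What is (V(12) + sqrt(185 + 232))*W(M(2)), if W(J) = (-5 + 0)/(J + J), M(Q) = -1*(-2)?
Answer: -5/4 - 5*sqrt(417)/4 ≈ -26.776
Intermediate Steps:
M(Q) = 2
W(J) = -5/(2*J) (W(J) = -5*1/(2*J) = -5/(2*J))
V(l) = 1 (V(l) = (2*l)/((2*l)) = (2*l)*(1/(2*l)) = 1)
(V(12) + sqrt(185 + 232))*W(M(2)) = (1 + sqrt(185 + 232))*(-5/2/2) = (1 + sqrt(417))*(-5/2*1/2) = (1 + sqrt(417))*(-5/4) = -5/4 - 5*sqrt(417)/4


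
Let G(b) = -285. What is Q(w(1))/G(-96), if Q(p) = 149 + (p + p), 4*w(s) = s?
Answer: -299/570 ≈ -0.52456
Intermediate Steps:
w(s) = s/4
Q(p) = 149 + 2*p
Q(w(1))/G(-96) = (149 + 2*((¼)*1))/(-285) = (149 + 2*(¼))*(-1/285) = (149 + ½)*(-1/285) = (299/2)*(-1/285) = -299/570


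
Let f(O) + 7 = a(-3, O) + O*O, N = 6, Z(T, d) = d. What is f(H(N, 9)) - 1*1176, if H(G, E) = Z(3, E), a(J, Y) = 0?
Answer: -1102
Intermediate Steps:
H(G, E) = E
f(O) = -7 + O² (f(O) = -7 + (0 + O*O) = -7 + (0 + O²) = -7 + O²)
f(H(N, 9)) - 1*1176 = (-7 + 9²) - 1*1176 = (-7 + 81) - 1176 = 74 - 1176 = -1102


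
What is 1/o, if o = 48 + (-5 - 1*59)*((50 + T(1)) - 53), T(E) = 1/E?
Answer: 1/176 ≈ 0.0056818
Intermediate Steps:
o = 176 (o = 48 + (-5 - 1*59)*((50 + 1/1) - 53) = 48 + (-5 - 59)*((50 + 1) - 53) = 48 - 64*(51 - 53) = 48 - 64*(-2) = 48 + 128 = 176)
1/o = 1/176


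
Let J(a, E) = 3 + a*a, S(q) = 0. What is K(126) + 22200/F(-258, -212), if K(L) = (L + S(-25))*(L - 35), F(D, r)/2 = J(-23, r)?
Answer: 1527753/133 ≈ 11487.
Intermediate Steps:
J(a, E) = 3 + a²
F(D, r) = 1064 (F(D, r) = 2*(3 + (-23)²) = 2*(3 + 529) = 2*532 = 1064)
K(L) = L*(-35 + L) (K(L) = (L + 0)*(L - 35) = L*(-35 + L))
K(126) + 22200/F(-258, -212) = 126*(-35 + 126) + 22200/1064 = 126*91 + 22200*(1/1064) = 11466 + 2775/133 = 1527753/133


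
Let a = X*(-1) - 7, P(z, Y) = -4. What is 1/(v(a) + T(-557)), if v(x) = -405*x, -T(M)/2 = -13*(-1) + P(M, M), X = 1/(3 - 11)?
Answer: 8/22131 ≈ 0.00036148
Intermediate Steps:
X = -1/8 (X = 1/(-8) = -1/8 ≈ -0.12500)
T(M) = -18 (T(M) = -2*(-13*(-1) - 4) = -2*(13 - 4) = -2*9 = -18)
a = -55/8 (a = -1/8*(-1) - 7 = 1/8 - 7 = -55/8 ≈ -6.8750)
1/(v(a) + T(-557)) = 1/(-405*(-55/8) - 18) = 1/(22275/8 - 18) = 1/(22131/8) = 8/22131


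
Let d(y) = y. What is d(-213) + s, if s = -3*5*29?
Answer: -648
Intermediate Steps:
s = -435 (s = -15*29 = -435)
d(-213) + s = -213 - 435 = -648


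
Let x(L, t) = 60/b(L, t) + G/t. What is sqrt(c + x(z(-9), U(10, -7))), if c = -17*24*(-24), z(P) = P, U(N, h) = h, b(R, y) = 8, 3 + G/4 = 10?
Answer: sqrt(39182)/2 ≈ 98.972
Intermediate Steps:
G = 28 (G = -12 + 4*10 = -12 + 40 = 28)
c = 9792 (c = -408*(-24) = 9792)
x(L, t) = 15/2 + 28/t (x(L, t) = 60/8 + 28/t = 60*(1/8) + 28/t = 15/2 + 28/t)
sqrt(c + x(z(-9), U(10, -7))) = sqrt(9792 + (15/2 + 28/(-7))) = sqrt(9792 + (15/2 + 28*(-1/7))) = sqrt(9792 + (15/2 - 4)) = sqrt(9792 + 7/2) = sqrt(19591/2) = sqrt(39182)/2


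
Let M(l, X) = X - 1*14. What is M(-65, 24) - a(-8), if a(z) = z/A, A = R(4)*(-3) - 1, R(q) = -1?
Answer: 14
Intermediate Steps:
M(l, X) = -14 + X (M(l, X) = X - 14 = -14 + X)
A = 2 (A = -1*(-3) - 1 = 3 - 1 = 2)
a(z) = z/2
M(-65, 24) - a(-8) = (-14 + 24) - (-8)/2 = 10 - 1*(-4) = 10 + 4 = 14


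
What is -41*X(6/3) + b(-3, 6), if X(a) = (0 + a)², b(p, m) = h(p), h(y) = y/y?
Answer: -163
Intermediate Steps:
h(y) = 1
b(p, m) = 1
X(a) = a²
-41*X(6/3) + b(-3, 6) = -41*(6/3)² + 1 = -41*(6*(⅓))² + 1 = -41*2² + 1 = -41*4 + 1 = -164 + 1 = -163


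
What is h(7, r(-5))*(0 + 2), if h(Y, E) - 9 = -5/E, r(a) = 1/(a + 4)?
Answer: 28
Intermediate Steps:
r(a) = 1/(4 + a)
h(Y, E) = 9 - 5/E
h(7, r(-5))*(0 + 2) = (9 - 5/(1/(4 - 5)))*(0 + 2) = (9 - 5/(1/(-1)))*2 = (9 - 5/(-1))*2 = (9 - 5*(-1))*2 = (9 + 5)*2 = 14*2 = 28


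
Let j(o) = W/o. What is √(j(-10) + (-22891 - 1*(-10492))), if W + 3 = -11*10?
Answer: 13*I*√7330/10 ≈ 111.3*I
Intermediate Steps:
W = -113 (W = -3 - 11*10 = -3 - 110 = -113)
j(o) = -113/o
√(j(-10) + (-22891 - 1*(-10492))) = √(-113/(-10) + (-22891 - 1*(-10492))) = √(-113*(-⅒) + (-22891 + 10492)) = √(113/10 - 12399) = √(-123877/10) = 13*I*√7330/10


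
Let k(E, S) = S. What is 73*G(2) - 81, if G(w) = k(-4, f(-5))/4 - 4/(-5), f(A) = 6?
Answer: 869/10 ≈ 86.900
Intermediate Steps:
G(w) = 23/10 (G(w) = 6/4 - 4/(-5) = 6*(¼) - 4*(-⅕) = 3/2 + ⅘ = 23/10)
73*G(2) - 81 = 73*(23/10) - 81 = 1679/10 - 81 = 869/10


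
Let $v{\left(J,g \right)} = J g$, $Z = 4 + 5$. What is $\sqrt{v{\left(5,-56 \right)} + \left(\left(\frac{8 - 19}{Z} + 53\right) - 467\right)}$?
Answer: $\frac{i \sqrt{6257}}{3} \approx 26.367 i$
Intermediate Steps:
$Z = 9$
$\sqrt{v{\left(5,-56 \right)} + \left(\left(\frac{8 - 19}{Z} + 53\right) - 467\right)} = \sqrt{5 \left(-56\right) - \left(414 - \frac{8 - 19}{9}\right)} = \sqrt{-280 + \left(\left(\left(-11\right) \frac{1}{9} + 53\right) - 467\right)} = \sqrt{-280 + \left(\left(- \frac{11}{9} + 53\right) - 467\right)} = \sqrt{-280 + \left(\frac{466}{9} - 467\right)} = \sqrt{-280 - \frac{3737}{9}} = \sqrt{- \frac{6257}{9}} = \frac{i \sqrt{6257}}{3}$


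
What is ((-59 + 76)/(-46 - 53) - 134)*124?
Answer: -1647092/99 ≈ -16637.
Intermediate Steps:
((-59 + 76)/(-46 - 53) - 134)*124 = (17/(-99) - 134)*124 = (17*(-1/99) - 134)*124 = (-17/99 - 134)*124 = -13283/99*124 = -1647092/99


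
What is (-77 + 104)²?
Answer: 729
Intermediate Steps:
(-77 + 104)² = 27² = 729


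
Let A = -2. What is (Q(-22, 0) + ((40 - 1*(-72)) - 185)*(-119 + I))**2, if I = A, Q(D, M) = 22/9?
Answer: 6323271361/81 ≈ 7.8065e+7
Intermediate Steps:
Q(D, M) = 22/9 (Q(D, M) = 22*(1/9) = 22/9)
I = -2
(Q(-22, 0) + ((40 - 1*(-72)) - 185)*(-119 + I))**2 = (22/9 + ((40 - 1*(-72)) - 185)*(-119 - 2))**2 = (22/9 + ((40 + 72) - 185)*(-121))**2 = (22/9 + (112 - 185)*(-121))**2 = (22/9 - 73*(-121))**2 = (22/9 + 8833)**2 = (79519/9)**2 = 6323271361/81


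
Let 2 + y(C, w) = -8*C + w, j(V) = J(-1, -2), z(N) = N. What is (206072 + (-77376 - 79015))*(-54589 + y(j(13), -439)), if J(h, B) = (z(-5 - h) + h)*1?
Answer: -2731958190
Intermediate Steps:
J(h, B) = -5 (J(h, B) = ((-5 - h) + h)*1 = -5*1 = -5)
j(V) = -5
y(C, w) = -2 + w - 8*C (y(C, w) = -2 + (-8*C + w) = -2 + (w - 8*C) = -2 + w - 8*C)
(206072 + (-77376 - 79015))*(-54589 + y(j(13), -439)) = (206072 + (-77376 - 79015))*(-54589 + (-2 - 439 - 8*(-5))) = (206072 - 156391)*(-54589 + (-2 - 439 + 40)) = 49681*(-54589 - 401) = 49681*(-54990) = -2731958190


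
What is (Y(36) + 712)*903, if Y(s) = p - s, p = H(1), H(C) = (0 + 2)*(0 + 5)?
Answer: 619458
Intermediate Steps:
H(C) = 10 (H(C) = 2*5 = 10)
p = 10
Y(s) = 10 - s
(Y(36) + 712)*903 = ((10 - 1*36) + 712)*903 = ((10 - 36) + 712)*903 = (-26 + 712)*903 = 686*903 = 619458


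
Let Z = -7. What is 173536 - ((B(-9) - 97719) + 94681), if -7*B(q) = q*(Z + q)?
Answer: 1236162/7 ≈ 1.7659e+5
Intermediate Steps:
B(q) = -q*(-7 + q)/7
173536 - ((B(-9) - 97719) + 94681) = 173536 - (((⅐)*(-9)*(7 - 1*(-9)) - 97719) + 94681) = 173536 - (((⅐)*(-9)*(7 + 9) - 97719) + 94681) = 173536 - (((⅐)*(-9)*16 - 97719) + 94681) = 173536 - ((-144/7 - 97719) + 94681) = 173536 - (-684177/7 + 94681) = 173536 - 1*(-21410/7) = 173536 + 21410/7 = 1236162/7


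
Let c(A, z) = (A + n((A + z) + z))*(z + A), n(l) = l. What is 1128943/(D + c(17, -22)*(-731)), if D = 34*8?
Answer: -1128943/36278 ≈ -31.119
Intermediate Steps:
D = 272
c(A, z) = (A + z)*(2*A + 2*z) (c(A, z) = (A + ((A + z) + z))*(z + A) = (A + (A + 2*z))*(A + z) = (2*A + 2*z)*(A + z) = (A + z)*(2*A + 2*z))
1128943/(D + c(17, -22)*(-731)) = 1128943/(272 + (2*17² + 2*(-22)² + 4*17*(-22))*(-731)) = 1128943/(272 + (2*289 + 2*484 - 1496)*(-731)) = 1128943/(272 + (578 + 968 - 1496)*(-731)) = 1128943/(272 + 50*(-731)) = 1128943/(272 - 36550) = 1128943/(-36278) = 1128943*(-1/36278) = -1128943/36278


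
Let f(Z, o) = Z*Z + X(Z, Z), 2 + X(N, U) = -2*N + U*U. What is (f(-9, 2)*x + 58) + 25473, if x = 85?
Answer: 40661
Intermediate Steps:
X(N, U) = -2 + U**2 - 2*N (X(N, U) = -2 + (-2*N + U*U) = -2 + (-2*N + U**2) = -2 + (U**2 - 2*N) = -2 + U**2 - 2*N)
f(Z, o) = -2 - 2*Z + 2*Z**2 (f(Z, o) = Z*Z + (-2 + Z**2 - 2*Z) = Z**2 + (-2 + Z**2 - 2*Z) = -2 - 2*Z + 2*Z**2)
(f(-9, 2)*x + 58) + 25473 = ((-2 - 2*(-9) + 2*(-9)**2)*85 + 58) + 25473 = ((-2 + 18 + 2*81)*85 + 58) + 25473 = ((-2 + 18 + 162)*85 + 58) + 25473 = (178*85 + 58) + 25473 = (15130 + 58) + 25473 = 15188 + 25473 = 40661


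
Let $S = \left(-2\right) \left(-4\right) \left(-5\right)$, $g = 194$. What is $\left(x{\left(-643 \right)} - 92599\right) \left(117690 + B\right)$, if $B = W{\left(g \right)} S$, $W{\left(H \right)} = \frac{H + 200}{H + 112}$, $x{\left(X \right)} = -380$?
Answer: $- \frac{185944466390}{17} \approx -1.0938 \cdot 10^{10}$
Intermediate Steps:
$S = -40$ ($S = 8 \left(-5\right) = -40$)
$W{\left(H \right)} = \frac{200 + H}{112 + H}$
$B = - \frac{7880}{153}$ ($B = \frac{200 + 194}{112 + 194} \left(-40\right) = \frac{1}{306} \cdot 394 \left(-40\right) = \frac{197}{153} \left(-40\right) = - \frac{7880}{153} \approx -51.503$)
$\left(x{\left(-643 \right)} - 92599\right) \left(117690 + B\right) = \left(-380 - 92599\right) \left(117690 - \frac{7880}{153}\right) = \left(-92979\right) \frac{17998690}{153} = - \frac{185944466390}{17}$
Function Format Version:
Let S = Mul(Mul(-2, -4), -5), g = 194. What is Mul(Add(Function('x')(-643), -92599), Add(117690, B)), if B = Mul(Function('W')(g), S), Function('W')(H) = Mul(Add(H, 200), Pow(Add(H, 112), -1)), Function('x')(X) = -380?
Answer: Rational(-185944466390, 17) ≈ -1.0938e+10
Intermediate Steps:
S = -40 (S = Mul(8, -5) = -40)
Function('W')(H) = Mul(Pow(Add(112, H), -1), Add(200, H)) (Function('W')(H) = Mul(Add(200, H), Pow(Add(112, H), -1)) = Mul(Pow(Add(112, H), -1), Add(200, H)))
B = Rational(-7880, 153) (B = Mul(Mul(Pow(Add(112, 194), -1), Add(200, 194)), -40) = Mul(Mul(Pow(306, -1), 394), -40) = Mul(Mul(Rational(1, 306), 394), -40) = Mul(Rational(197, 153), -40) = Rational(-7880, 153) ≈ -51.503)
Mul(Add(Function('x')(-643), -92599), Add(117690, B)) = Mul(Add(-380, -92599), Add(117690, Rational(-7880, 153))) = Mul(-92979, Rational(17998690, 153)) = Rational(-185944466390, 17)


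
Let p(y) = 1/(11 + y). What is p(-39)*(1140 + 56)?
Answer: -299/7 ≈ -42.714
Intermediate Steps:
p(-39)*(1140 + 56) = (1140 + 56)/(11 - 39) = 1196/(-28) = -1/28*1196 = -299/7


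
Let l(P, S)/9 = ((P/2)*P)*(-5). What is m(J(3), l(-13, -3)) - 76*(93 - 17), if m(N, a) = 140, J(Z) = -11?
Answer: -5636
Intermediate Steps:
l(P, S) = -45*P²/2 (l(P, S) = 9*(((P/2)*P)*(-5)) = 9*((P²/2)*(-5)) = 9*(-5*P²/2) = -45*P²/2)
m(J(3), l(-13, -3)) - 76*(93 - 17) = 140 - 76*(93 - 17) = 140 - 76*76 = 140 - 1*5776 = 140 - 5776 = -5636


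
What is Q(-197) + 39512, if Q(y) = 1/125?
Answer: 4939001/125 ≈ 39512.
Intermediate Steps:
Q(y) = 1/125
Q(-197) + 39512 = 1/125 + 39512 = 4939001/125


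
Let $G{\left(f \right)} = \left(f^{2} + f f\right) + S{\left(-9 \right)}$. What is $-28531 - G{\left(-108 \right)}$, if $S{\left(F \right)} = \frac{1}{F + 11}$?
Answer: $- \frac{103719}{2} \approx -51860.0$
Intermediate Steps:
$S{\left(F \right)} = \frac{1}{11 + F}$
$G{\left(f \right)} = \frac{1}{2} + 2 f^{2}$ ($G{\left(f \right)} = \left(f^{2} + f f\right) + \frac{1}{11 - 9} = \left(f^{2} + f^{2}\right) + \frac{1}{2} = 2 f^{2} + \frac{1}{2} = \frac{1}{2} + 2 f^{2}$)
$-28531 - G{\left(-108 \right)} = -28531 - \left(\frac{1}{2} + 2 \left(-108\right)^{2}\right) = -28531 - \left(\frac{1}{2} + 2 \cdot 11664\right) = -28531 - \left(\frac{1}{2} + 23328\right) = -28531 - \frac{46657}{2} = - \frac{103719}{2}$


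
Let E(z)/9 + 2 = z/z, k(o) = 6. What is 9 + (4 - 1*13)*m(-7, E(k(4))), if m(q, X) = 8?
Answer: -63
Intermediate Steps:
E(z) = -9 (E(z) = -18 + 9*(z/z) = -18 + 9*1 = -18 + 9 = -9)
9 + (4 - 1*13)*m(-7, E(k(4))) = 9 + (4 - 1*13)*8 = 9 + (4 - 13)*8 = 9 - 9*8 = 9 - 72 = -63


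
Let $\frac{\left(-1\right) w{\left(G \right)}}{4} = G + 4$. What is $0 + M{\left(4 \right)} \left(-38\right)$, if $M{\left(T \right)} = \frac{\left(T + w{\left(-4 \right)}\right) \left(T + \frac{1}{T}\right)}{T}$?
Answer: $- \frac{323}{2} \approx -161.5$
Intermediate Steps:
$w{\left(G \right)} = -16 - 4 G$ ($w{\left(G \right)} = - 4 \left(G + 4\right) = - 4 \left(4 + G\right) = -16 - 4 G$)
$M{\left(T \right)} = T + \frac{1}{T}$ ($M{\left(T \right)} = \frac{\left(T - 0\right) \left(T + \frac{1}{T}\right)}{T} = \frac{\left(T + \left(-16 + 16\right)\right) \left(T + \frac{1}{T}\right)}{T} = \frac{\left(T + 0\right) \left(T + \frac{1}{T}\right)}{T} = \frac{T \left(T + \frac{1}{T}\right)}{T} = T + \frac{1}{T}$)
$0 + M{\left(4 \right)} \left(-38\right) = 0 + \left(4 + \frac{1}{4}\right) \left(-38\right) = 0 + \frac{17}{4} \left(-38\right) = 0 - \frac{323}{2} = - \frac{323}{2}$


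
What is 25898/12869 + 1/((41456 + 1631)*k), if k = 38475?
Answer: 42932987685719/21333872050425 ≈ 2.0124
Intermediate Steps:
25898/12869 + 1/((41456 + 1631)*k) = 25898/12869 + 1/((41456 + 1631)*38475) = 25898*(1/12869) + (1/38475)/43087 = 25898/12869 + (1/43087)*(1/38475) = 25898/12869 + 1/1657772325 = 42932987685719/21333872050425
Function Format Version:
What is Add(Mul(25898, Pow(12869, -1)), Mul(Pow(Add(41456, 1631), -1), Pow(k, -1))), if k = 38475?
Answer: Rational(42932987685719, 21333872050425) ≈ 2.0124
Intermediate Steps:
Add(Mul(25898, Pow(12869, -1)), Mul(Pow(Add(41456, 1631), -1), Pow(k, -1))) = Add(Mul(25898, Pow(12869, -1)), Mul(Pow(Add(41456, 1631), -1), Pow(38475, -1))) = Add(Mul(25898, Rational(1, 12869)), Mul(Pow(43087, -1), Rational(1, 38475))) = Add(Rational(25898, 12869), Mul(Rational(1, 43087), Rational(1, 38475))) = Add(Rational(25898, 12869), Rational(1, 1657772325)) = Rational(42932987685719, 21333872050425)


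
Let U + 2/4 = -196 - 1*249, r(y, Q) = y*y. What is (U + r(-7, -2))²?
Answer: 628849/4 ≈ 1.5721e+5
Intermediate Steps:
r(y, Q) = y²
U = -891/2 (U = -½ + (-196 - 1*249) = -½ + (-196 - 249) = -½ - 445 = -891/2 ≈ -445.50)
(U + r(-7, -2))² = (-891/2 + (-7)²)² = (-891/2 + 49)² = (-793/2)² = 628849/4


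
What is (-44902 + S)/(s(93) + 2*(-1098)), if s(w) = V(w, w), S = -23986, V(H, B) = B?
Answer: 68888/2103 ≈ 32.757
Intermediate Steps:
s(w) = w
(-44902 + S)/(s(93) + 2*(-1098)) = (-44902 - 23986)/(93 + 2*(-1098)) = -68888/(93 - 2196) = -68888/(-2103) = -68888*(-1/2103) = 68888/2103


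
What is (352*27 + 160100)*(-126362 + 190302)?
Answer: 10844479760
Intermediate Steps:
(352*27 + 160100)*(-126362 + 190302) = (9504 + 160100)*63940 = 169604*63940 = 10844479760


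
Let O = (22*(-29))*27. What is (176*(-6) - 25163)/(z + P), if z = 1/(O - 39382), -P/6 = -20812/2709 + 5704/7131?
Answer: -74087068572384/116689869827 ≈ -634.91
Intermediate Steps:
O = -17226 (O = -638*27 = -17226)
P = 2061368/49917 (P = -6*(-20812/2709 + 5704/7131) = -6*(-20812*1/2709 + 5704*(1/7131)) = -6*(-484/63 + 5704/7131) = -6*(-1030684/149751) = 2061368/49917 ≈ 41.296)
z = -1/56608 (z = 1/(-17226 - 39382) = 1/(-56608) = -1/56608 ≈ -1.7665e-5)
(176*(-6) - 25163)/(z + P) = (176*(-6) - 25163)/(-1/56608 + 2061368/49917) = (-1056 - 25163)/(116689869827/2825701536) = -26219*2825701536/116689869827 = -74087068572384/116689869827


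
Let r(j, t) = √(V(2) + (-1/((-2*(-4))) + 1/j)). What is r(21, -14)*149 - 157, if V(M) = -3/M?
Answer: -157 + 149*I*√11130/84 ≈ -157.0 + 187.13*I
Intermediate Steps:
r(j, t) = √(-13/8 + 1/j) (r(j, t) = √(-3/2 + (-1/((-2*(-4))) + 1/j)) = √(-3*½ + (-1/8 + 1/j)) = √(-3/2 + (-1*⅛ + 1/j)) = √(-3/2 + (-⅛ + 1/j)) = √(-13/8 + 1/j))
r(21, -14)*149 - 157 = (√(-26 + 16/21)/4)*149 - 157 = (√(-530/21)/4)*149 - 157 = ((I*√11130/21)/4)*149 - 157 = (I*√11130/84)*149 - 157 = 149*I*√11130/84 - 157 = -157 + 149*I*√11130/84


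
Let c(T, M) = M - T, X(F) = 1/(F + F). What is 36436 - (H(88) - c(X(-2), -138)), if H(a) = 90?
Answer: 144833/4 ≈ 36208.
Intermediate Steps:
X(F) = 1/(2*F)
36436 - (H(88) - c(X(-2), -138)) = 36436 - (90 - (-138 - 1/(2*(-2)))) = 36436 - (90 - (-138 - (-1)/(2*2))) = 36436 - (90 - (-138 - 1*(-¼))) = 36436 - (90 - (-138 + ¼)) = 36436 - (90 - 1*(-551/4)) = 36436 - (90 + 551/4) = 36436 - 1*911/4 = 36436 - 911/4 = 144833/4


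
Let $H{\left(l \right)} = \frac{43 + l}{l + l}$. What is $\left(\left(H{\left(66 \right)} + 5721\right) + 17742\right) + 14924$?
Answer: $\frac{5067193}{132} \approx 38388.0$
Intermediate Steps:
$H{\left(l \right)} = \frac{43 + l}{2 l}$
$\left(\left(H{\left(66 \right)} + 5721\right) + 17742\right) + 14924 = \left(\left(\frac{43 + 66}{2 \cdot 66} + 5721\right) + 17742\right) + 14924 = \left(\left(\frac{1}{2} \cdot \frac{1}{66} \cdot 109 + 5721\right) + 17742\right) + 14924 = \left(\left(\frac{109}{132} + 5721\right) + 17742\right) + 14924 = \left(\frac{755281}{132} + 17742\right) + 14924 = \frac{3097225}{132} + 14924 = \frac{5067193}{132}$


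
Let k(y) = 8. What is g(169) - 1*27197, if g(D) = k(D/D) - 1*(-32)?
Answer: -27157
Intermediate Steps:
g(D) = 40 (g(D) = 8 - 1*(-32) = 8 + 32 = 40)
g(169) - 1*27197 = 40 - 1*27197 = 40 - 27197 = -27157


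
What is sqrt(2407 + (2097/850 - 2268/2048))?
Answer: sqrt(17818007938)/2720 ≈ 49.075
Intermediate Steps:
sqrt(2407 + (2097/850 - 2268/2048)) = sqrt(2407 + (2097*(1/850) - 2268*1/2048)) = sqrt(2407 + (2097/850 - 567/512)) = sqrt(2407 + 295857/217600) = sqrt(524059057/217600) = sqrt(17818007938)/2720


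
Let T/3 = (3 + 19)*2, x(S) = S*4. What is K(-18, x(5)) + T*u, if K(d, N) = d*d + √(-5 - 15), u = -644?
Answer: -84684 + 2*I*√5 ≈ -84684.0 + 4.4721*I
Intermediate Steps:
x(S) = 4*S
K(d, N) = d² + 2*I*√5 (K(d, N) = d² + √(-20) = d² + 2*I*√5)
T = 132 (T = 3*((3 + 19)*2) = 3*(22*2) = 3*44 = 132)
K(-18, x(5)) + T*u = ((-18)² + 2*I*√5) + 132*(-644) = (324 + 2*I*√5) - 85008 = -84684 + 2*I*√5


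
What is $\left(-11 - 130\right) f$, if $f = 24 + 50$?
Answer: $-10434$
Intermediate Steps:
$f = 74$
$\left(-11 - 130\right) f = \left(-11 - 130\right) 74 = \left(-141\right) 74 = -10434$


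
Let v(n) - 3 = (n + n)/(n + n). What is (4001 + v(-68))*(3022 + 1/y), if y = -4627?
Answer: 56001085965/4627 ≈ 1.2103e+7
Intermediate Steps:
v(n) = 4 (v(n) = 3 + (n + n)/(n + n) = 3 + (2*n)/((2*n)) = 3 + (2*n)*(1/(2*n)) = 3 + 1 = 4)
(4001 + v(-68))*(3022 + 1/y) = (4001 + 4)*(3022 + 1/(-4627)) = 4005*(3022 - 1/4627) = 4005*(13982793/4627) = 56001085965/4627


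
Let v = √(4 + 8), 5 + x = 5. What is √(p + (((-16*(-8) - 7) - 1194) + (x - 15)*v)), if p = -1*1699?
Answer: √(-2772 - 30*√3) ≈ 53.141*I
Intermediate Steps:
x = 0 (x = -5 + 5 = 0)
v = 2*√3 (v = √12 = 2*√3 ≈ 3.4641)
p = -1699
√(p + (((-16*(-8) - 7) - 1194) + (x - 15)*v)) = √(-1699 + (((-16*(-8) - 7) - 1194) + (0 - 15)*(2*√3))) = √(-1699 + (((128 - 7) - 1194) - 30*√3)) = √(-1699 + ((121 - 1194) - 30*√3)) = √(-1699 + (-1073 - 30*√3)) = √(-2772 - 30*√3)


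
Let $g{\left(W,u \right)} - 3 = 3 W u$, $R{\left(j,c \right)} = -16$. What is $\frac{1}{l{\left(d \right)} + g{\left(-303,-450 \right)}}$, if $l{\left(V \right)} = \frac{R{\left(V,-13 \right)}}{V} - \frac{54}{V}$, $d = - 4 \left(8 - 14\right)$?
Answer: $\frac{12}{4908601} \approx 2.4447 \cdot 10^{-6}$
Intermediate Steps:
$d = 24$ ($d = \left(-4\right) \left(-6\right) = 24$)
$g{\left(W,u \right)} = 3 + 3 W u$
$l{\left(V \right)} = - \frac{70}{V}$ ($l{\left(V \right)} = - \frac{16}{V} - \frac{54}{V} = - \frac{70}{V}$)
$\frac{1}{l{\left(d \right)} + g{\left(-303,-450 \right)}} = \frac{1}{- \frac{70}{24} + \left(3 + 3 \left(-303\right) \left(-450\right)\right)} = \frac{1}{\left(-70\right) \frac{1}{24} + \left(3 + 409050\right)} = \frac{1}{- \frac{35}{12} + 409053} = \frac{1}{\frac{4908601}{12}} = \frac{12}{4908601}$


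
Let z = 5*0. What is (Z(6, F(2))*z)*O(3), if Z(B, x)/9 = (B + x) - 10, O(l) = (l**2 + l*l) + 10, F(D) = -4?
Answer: 0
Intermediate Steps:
O(l) = 10 + 2*l**2 (O(l) = (l**2 + l**2) + 10 = 2*l**2 + 10 = 10 + 2*l**2)
Z(B, x) = -90 + 9*B + 9*x (Z(B, x) = 9*((B + x) - 10) = 9*(-10 + B + x) = -90 + 9*B + 9*x)
z = 0
(Z(6, F(2))*z)*O(3) = ((-90 + 9*6 + 9*(-4))*0)*(10 + 2*3**2) = ((-90 + 54 - 36)*0)*(10 + 2*9) = (-72*0)*(10 + 18) = 0*28 = 0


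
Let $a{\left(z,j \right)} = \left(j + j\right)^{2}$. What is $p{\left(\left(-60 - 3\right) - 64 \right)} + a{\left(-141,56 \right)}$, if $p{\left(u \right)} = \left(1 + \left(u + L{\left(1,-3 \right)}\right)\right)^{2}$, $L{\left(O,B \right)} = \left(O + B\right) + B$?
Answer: $29705$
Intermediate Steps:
$L{\left(O,B \right)} = O + 2 B$ ($L{\left(O,B \right)} = \left(B + O\right) + B = O + 2 B$)
$a{\left(z,j \right)} = 4 j^{2}$ ($a{\left(z,j \right)} = \left(2 j\right)^{2} = 4 j^{2}$)
$p{\left(u \right)} = \left(-4 + u\right)^{2}$ ($p{\left(u \right)} = \left(1 + \left(u + \left(1 + 2 \left(-3\right)\right)\right)\right)^{2} = \left(1 + \left(u + \left(1 - 6\right)\right)\right)^{2} = \left(1 + \left(u - 5\right)\right)^{2} = \left(1 + \left(-5 + u\right)\right)^{2} = \left(-4 + u\right)^{2}$)
$p{\left(\left(-60 - 3\right) - 64 \right)} + a{\left(-141,56 \right)} = \left(-4 - 127\right)^{2} + 4 \cdot 56^{2} = \left(-4 - 127\right)^{2} + 4 \cdot 3136 = \left(-4 - 127\right)^{2} + 12544 = \left(-131\right)^{2} + 12544 = 17161 + 12544 = 29705$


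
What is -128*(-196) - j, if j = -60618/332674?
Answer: 4173092965/166337 ≈ 25088.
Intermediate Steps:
j = -30309/166337 (j = -60618*1/332674 = -30309/166337 ≈ -0.18221)
-128*(-196) - j = -128*(-196) - 1*(-30309/166337) = 25088 + 30309/166337 = 4173092965/166337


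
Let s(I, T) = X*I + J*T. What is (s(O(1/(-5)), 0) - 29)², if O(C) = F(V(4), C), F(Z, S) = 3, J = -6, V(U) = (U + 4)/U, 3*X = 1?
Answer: 784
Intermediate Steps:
X = ⅓ (X = (⅓)*1 = ⅓ ≈ 0.33333)
V(U) = (4 + U)/U
O(C) = 3
s(I, T) = -6*T + I/3 (s(I, T) = I/3 - 6*T = -6*T + I/3)
(s(O(1/(-5)), 0) - 29)² = ((-6*0 + (⅓)*3) - 29)² = ((0 + 1) - 29)² = (1 - 29)² = (-28)² = 784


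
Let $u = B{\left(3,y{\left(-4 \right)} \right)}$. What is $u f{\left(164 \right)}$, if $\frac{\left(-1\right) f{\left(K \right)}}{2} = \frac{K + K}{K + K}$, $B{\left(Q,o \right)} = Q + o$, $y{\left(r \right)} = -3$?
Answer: $0$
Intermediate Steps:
$u = 0$ ($u = 3 - 3 = 0$)
$f{\left(K \right)} = -2$ ($f{\left(K \right)} = - 2 \frac{K + K}{K + K} = - 2 \frac{2 K}{2 K} = - 2 \cdot 2 K \frac{1}{2 K} = \left(-2\right) 1 = -2$)
$u f{\left(164 \right)} = 0 \left(-2\right) = 0$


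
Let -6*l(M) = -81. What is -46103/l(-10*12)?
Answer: -92206/27 ≈ -3415.0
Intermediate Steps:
l(M) = 27/2 (l(M) = -1/6*(-81) = 27/2)
-46103/l(-10*12) = -46103/27/2 = -46103*2/27 = -92206/27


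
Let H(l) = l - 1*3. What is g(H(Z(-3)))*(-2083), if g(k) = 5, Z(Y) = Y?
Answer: -10415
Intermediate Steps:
H(l) = -3 + l (H(l) = l - 3 = -3 + l)
g(H(Z(-3)))*(-2083) = 5*(-2083) = -10415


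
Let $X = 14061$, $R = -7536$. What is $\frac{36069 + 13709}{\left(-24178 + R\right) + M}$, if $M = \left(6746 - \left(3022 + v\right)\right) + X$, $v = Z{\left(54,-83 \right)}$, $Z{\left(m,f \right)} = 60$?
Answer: $- \frac{49778}{13989} \approx -3.5584$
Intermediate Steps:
$v = 60$
$M = 17725$ ($M = \left(6746 - 3082\right) + 14061 = 3664 + 14061 = 17725$)
$\frac{36069 + 13709}{\left(-24178 + R\right) + M} = \frac{36069 + 13709}{\left(-24178 - 7536\right) + 17725} = \frac{49778}{-31714 + 17725} = \frac{49778}{-13989} = 49778 \left(- \frac{1}{13989}\right) = - \frac{49778}{13989}$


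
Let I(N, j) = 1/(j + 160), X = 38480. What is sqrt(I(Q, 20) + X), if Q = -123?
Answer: sqrt(34632005)/30 ≈ 196.16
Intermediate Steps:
I(N, j) = 1/(160 + j)
sqrt(I(Q, 20) + X) = sqrt(1/(160 + 20) + 38480) = sqrt(1/180 + 38480) = sqrt(6926401/180) = sqrt(34632005)/30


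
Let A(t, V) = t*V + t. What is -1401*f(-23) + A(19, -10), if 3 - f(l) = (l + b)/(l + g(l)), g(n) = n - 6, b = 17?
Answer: -109521/26 ≈ -4212.3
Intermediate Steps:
g(n) = -6 + n
A(t, V) = t + V*t (A(t, V) = V*t + t = t + V*t)
f(l) = 3 - (17 + l)/(-6 + 2*l) (f(l) = 3 - (l + 17)/(l + (-6 + l)) = 3 - (17 + l)/(-6 + 2*l))
-1401*f(-23) + A(19, -10) = -7005*(-7 - 23)/(2*(-3 - 23)) + 19*(1 - 10) = -7005*(-30)/(2*(-26)) + 19*(-9) = -7005*(-1)*(-30)/(2*26) - 171 = -1401*75/26 - 171 = -105075/26 - 171 = -109521/26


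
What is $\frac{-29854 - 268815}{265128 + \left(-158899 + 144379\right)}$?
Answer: $- \frac{298669}{250608} \approx -1.1918$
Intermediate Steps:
$\frac{-29854 - 268815}{265128 + \left(-158899 + 144379\right)} = - \frac{298669}{265128 - 14520} = - \frac{298669}{250608}$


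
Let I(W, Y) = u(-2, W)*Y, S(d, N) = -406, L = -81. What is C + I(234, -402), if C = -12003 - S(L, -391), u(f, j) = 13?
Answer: -16823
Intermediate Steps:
C = -11597 (C = -12003 - 1*(-406) = -12003 + 406 = -11597)
I(W, Y) = 13*Y
C + I(234, -402) = -11597 + 13*(-402) = -11597 - 5226 = -16823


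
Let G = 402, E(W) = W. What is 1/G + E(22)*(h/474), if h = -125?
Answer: -184171/31758 ≈ -5.7992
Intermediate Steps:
1/G + E(22)*(h/474) = 1/402 + 22*(-125/474) = 1/402 - 1375/237 = -184171/31758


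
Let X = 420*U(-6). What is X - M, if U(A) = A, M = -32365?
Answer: 29845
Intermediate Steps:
X = -2520 (X = 420*(-6) = -2520)
X - M = -2520 - 1*(-32365) = -2520 + 32365 = 29845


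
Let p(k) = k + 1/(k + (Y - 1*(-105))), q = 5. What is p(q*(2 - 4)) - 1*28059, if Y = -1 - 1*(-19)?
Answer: -3171796/113 ≈ -28069.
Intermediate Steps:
Y = 18 (Y = -1 + 19 = 18)
p(k) = k + 1/(123 + k) (p(k) = k + 1/(k + (18 - 1*(-105))) = k + 1/(k + (18 + 105)) = k + 1/(k + 123) = k + 1/(123 + k))
p(q*(2 - 4)) - 1*28059 = (1 + (5*(2 - 4))**2 + 123*(5*(2 - 4)))/(123 + 5*(2 - 4)) - 1*28059 = (1 + (5*(-2))**2 + 123*(5*(-2)))/(123 + 5*(-2)) - 28059 = (1 + (-10)**2 + 123*(-10))/(123 - 10) - 28059 = (1 + 100 - 1230)/113 - 28059 = (1/113)*(-1129) - 28059 = -1129/113 - 28059 = -3171796/113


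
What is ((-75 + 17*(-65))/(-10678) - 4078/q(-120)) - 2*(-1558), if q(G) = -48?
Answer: 410172157/128136 ≈ 3201.1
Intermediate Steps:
((-75 + 17*(-65))/(-10678) - 4078/q(-120)) - 2*(-1558) = ((-75 + 17*(-65))/(-10678) - 4078/(-48)) - 2*(-1558) = ((-75 - 1105)*(-1/10678) - 4078*(-1/48)) + 3116 = (-1180*(-1/10678) + 2039/24) + 3116 = (590/5339 + 2039/24) + 3116 = 10900381/128136 + 3116 = 410172157/128136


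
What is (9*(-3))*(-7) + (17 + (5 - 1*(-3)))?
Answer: 214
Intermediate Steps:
(9*(-3))*(-7) + (17 + (5 - 1*(-3))) = -27*(-7) + (17 + (5 + 3)) = 189 + (17 + 8) = 189 + 25 = 214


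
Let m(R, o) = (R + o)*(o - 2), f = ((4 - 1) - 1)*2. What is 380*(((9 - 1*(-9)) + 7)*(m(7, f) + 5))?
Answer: 256500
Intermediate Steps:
f = 4 (f = (3 - 1)*2 = 2*2 = 4)
m(R, o) = (-2 + o)*(R + o) (m(R, o) = (R + o)*(-2 + o) = (-2 + o)*(R + o))
380*(((9 - 1*(-9)) + 7)*(m(7, f) + 5)) = 380*(((9 - 1*(-9)) + 7)*((4**2 - 2*7 - 2*4 + 7*4) + 5)) = 380*(((9 + 9) + 7)*((16 - 14 - 8 + 28) + 5)) = 380*((18 + 7)*(22 + 5)) = 380*(25*27) = 380*675 = 256500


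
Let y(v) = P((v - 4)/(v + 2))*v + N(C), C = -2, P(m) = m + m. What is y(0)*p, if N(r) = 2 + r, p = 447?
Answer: 0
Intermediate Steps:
P(m) = 2*m
y(v) = 2*v*(-4 + v)/(2 + v) (y(v) = (2*((v - 4)/(v + 2)))*v + (2 - 2) = (2*((-4 + v)/(2 + v)))*v + 0 = (2*(-4 + v)/(2 + v))*v + 0 = 2*v*(-4 + v)/(2 + v) + 0 = 2*v*(-4 + v)/(2 + v))
y(0)*p = (2*0*(-4 + 0)/(2 + 0))*447 = (2*0*(-4)/2)*447 = (2*0*(1/2)*(-4))*447 = 0*447 = 0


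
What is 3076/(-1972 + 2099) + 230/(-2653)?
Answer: 8131418/336931 ≈ 24.134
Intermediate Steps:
3076/(-1972 + 2099) + 230/(-2653) = 3076/127 + 230*(-1/2653) = 3076*(1/127) - 230/2653 = 3076/127 - 230/2653 = 8131418/336931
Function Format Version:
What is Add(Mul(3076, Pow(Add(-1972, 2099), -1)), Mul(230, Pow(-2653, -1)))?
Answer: Rational(8131418, 336931) ≈ 24.134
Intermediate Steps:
Add(Mul(3076, Pow(Add(-1972, 2099), -1)), Mul(230, Pow(-2653, -1))) = Add(Mul(3076, Pow(127, -1)), Mul(230, Rational(-1, 2653))) = Add(Mul(3076, Rational(1, 127)), Rational(-230, 2653)) = Add(Rational(3076, 127), Rational(-230, 2653)) = Rational(8131418, 336931)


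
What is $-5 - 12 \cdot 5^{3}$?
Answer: $-1505$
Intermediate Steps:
$-5 - 12 \cdot 5^{3} = -5 - 1500 = -1505$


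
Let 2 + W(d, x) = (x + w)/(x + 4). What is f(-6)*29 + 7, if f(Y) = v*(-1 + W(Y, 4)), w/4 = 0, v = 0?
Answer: 7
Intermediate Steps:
w = 0 (w = 4*0 = 0)
W(d, x) = -2 + x/(4 + x) (W(d, x) = -2 + (x + 0)/(x + 4) = -2 + x/(4 + x))
f(Y) = 0 (f(Y) = 0*(-1 + (-8 - 1*4)/(4 + 4)) = 0*(-1 + (-8 - 4)/8) = 0*(-1 + (⅛)*(-12)) = 0*(-1 - 3/2) = 0*(-5/2) = 0)
f(-6)*29 + 7 = 0*29 + 7 = 0 + 7 = 7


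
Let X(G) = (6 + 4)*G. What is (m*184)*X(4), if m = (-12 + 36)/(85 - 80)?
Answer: 35328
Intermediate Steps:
X(G) = 10*G
m = 24/5 ≈ 4.8000
(m*184)*X(4) = ((24/5)*184)*(10*4) = (4416/5)*40 = 35328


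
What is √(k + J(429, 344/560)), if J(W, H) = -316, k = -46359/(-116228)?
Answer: I*√21752241577/8302 ≈ 17.765*I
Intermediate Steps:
k = 46359/116228 (k = -46359*(-1/116228) = 46359/116228 ≈ 0.39886)
√(k + J(429, 344/560)) = √(46359/116228 - 316) = √(-36681689/116228) = I*√21752241577/8302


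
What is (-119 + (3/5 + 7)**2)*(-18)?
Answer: 27558/25 ≈ 1102.3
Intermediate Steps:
(-119 + (3/5 + 7)**2)*(-18) = (-119 + (38/5)**2)*(-18) = (-119 + 1444/25)*(-18) = -1531/25*(-18) = 27558/25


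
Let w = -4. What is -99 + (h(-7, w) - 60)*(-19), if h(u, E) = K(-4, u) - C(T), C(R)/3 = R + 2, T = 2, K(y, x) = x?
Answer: 1402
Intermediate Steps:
C(R) = 6 + 3*R (C(R) = 3*(R + 2) = 3*(2 + R) = 6 + 3*R)
h(u, E) = -12 + u (h(u, E) = u - (6 + 3*2) = u - (6 + 6) = u - 1*12 = u - 12 = -12 + u)
-99 + (h(-7, w) - 60)*(-19) = -99 + ((-12 - 7) - 60)*(-19) = -99 + (-19 - 60)*(-19) = -99 - 79*(-19) = -99 + 1501 = 1402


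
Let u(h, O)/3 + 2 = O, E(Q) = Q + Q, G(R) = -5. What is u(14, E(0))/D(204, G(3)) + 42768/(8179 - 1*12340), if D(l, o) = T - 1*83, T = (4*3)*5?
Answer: -319566/31901 ≈ -10.017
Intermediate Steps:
T = 60 (T = 12*5 = 60)
E(Q) = 2*Q
u(h, O) = -6 + 3*O
D(l, o) = -23 (D(l, o) = 60 - 1*83 = 60 - 83 = -23)
u(14, E(0))/D(204, G(3)) + 42768/(8179 - 1*12340) = (-6 + 3*(2*0))/(-23) + 42768/(8179 - 1*12340) = (-6 + 3*0)*(-1/23) + 42768/(8179 - 12340) = (-6 + 0)*(-1/23) + 42768/(-4161) = -6*(-1/23) + 42768*(-1/4161) = 6/23 - 14256/1387 = -319566/31901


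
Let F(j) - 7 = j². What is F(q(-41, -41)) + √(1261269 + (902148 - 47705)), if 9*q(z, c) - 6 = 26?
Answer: 1591/81 + 8*√33058 ≈ 1474.2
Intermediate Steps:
q(z, c) = 32/9 (q(z, c) = ⅔ + (⅑)*26 = ⅔ + 26/9 = 32/9)
F(j) = 7 + j²
F(q(-41, -41)) + √(1261269 + (902148 - 47705)) = (7 + (32/9)²) + √(1261269 + (902148 - 47705)) = (7 + 1024/81) + √(1261269 + 854443) = 1591/81 + √2115712 = 1591/81 + 8*√33058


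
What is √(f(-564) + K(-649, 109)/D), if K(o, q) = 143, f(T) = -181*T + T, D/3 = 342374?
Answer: √107101529431662126/1027122 ≈ 318.62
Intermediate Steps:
D = 1027122 (D = 3*342374 = 1027122)
f(T) = -180*T
√(f(-564) + K(-649, 109)/D) = √(-180*(-564) + 143/1027122) = √(101520 + 143*(1/1027122)) = √(101520 + 143/1027122) = √(104273425583/1027122) = √107101529431662126/1027122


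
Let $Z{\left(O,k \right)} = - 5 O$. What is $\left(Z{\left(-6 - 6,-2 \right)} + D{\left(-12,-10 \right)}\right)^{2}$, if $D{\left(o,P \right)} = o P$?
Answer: $32400$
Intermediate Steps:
$D{\left(o,P \right)} = P o$
$\left(Z{\left(-6 - 6,-2 \right)} + D{\left(-12,-10 \right)}\right)^{2} = \left(- 5 \left(-6 - 6\right) - -120\right)^{2} = \left(\left(-5\right) \left(-12\right) + 120\right)^{2} = \left(60 + 120\right)^{2} = 180^{2} = 32400$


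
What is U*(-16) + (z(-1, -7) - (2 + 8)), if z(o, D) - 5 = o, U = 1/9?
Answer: -70/9 ≈ -7.7778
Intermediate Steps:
U = ⅑ ≈ 0.11111
z(o, D) = 5 + o
U*(-16) + (z(-1, -7) - (2 + 8)) = (⅑)*(-16) + ((5 - 1) - (2 + 8)) = -16/9 + (4 - 1*10) = -16/9 + (4 - 10) = -16/9 - 6 = -70/9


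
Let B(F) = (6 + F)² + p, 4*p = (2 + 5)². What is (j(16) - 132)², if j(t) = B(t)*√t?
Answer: 3433609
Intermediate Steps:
p = 49/4 (p = (2 + 5)²/4 = (¼)*7² = (¼)*49 = 49/4 ≈ 12.250)
B(F) = 49/4 + (6 + F)² (B(F) = (6 + F)² + 49/4 = 49/4 + (6 + F)²)
j(t) = √t*(49/4 + (6 + t)²) (j(t) = (49/4 + (6 + t)²)*√t = √t*(49/4 + (6 + t)²))
(j(16) - 132)² = (√16*(49/4 + (6 + 16)²) - 132)² = (4*(49/4 + 22²) - 132)² = (4*(49/4 + 484) - 132)² = (4*(1985/4) - 132)² = (1985 - 132)² = 1853² = 3433609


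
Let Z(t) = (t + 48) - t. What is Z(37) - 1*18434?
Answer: -18386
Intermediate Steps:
Z(t) = 48 (Z(t) = (48 + t) - t = 48)
Z(37) - 1*18434 = 48 - 1*18434 = 48 - 18434 = -18386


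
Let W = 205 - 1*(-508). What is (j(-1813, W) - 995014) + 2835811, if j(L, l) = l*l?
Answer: 2349166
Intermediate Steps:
W = 713 (W = 205 + 508 = 713)
j(L, l) = l²
(j(-1813, W) - 995014) + 2835811 = (713² - 995014) + 2835811 = (508369 - 995014) + 2835811 = -486645 + 2835811 = 2349166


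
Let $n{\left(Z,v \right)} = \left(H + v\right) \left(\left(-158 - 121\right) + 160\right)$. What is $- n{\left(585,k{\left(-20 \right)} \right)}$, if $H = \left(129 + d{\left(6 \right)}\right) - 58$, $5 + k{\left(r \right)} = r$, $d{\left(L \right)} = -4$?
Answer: $4998$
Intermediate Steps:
$k{\left(r \right)} = -5 + r$
$H = 67$ ($H = \left(129 - 4\right) - 58 = 125 - 58 = 67$)
$n{\left(Z,v \right)} = -7973 - 119 v$ ($n{\left(Z,v \right)} = \left(67 + v\right) \left(\left(-158 - 121\right) + 160\right) = \left(67 + v\right) \left(-279 + 160\right) = \left(67 + v\right) \left(-119\right) = -7973 - 119 v$)
$- n{\left(585,k{\left(-20 \right)} \right)} = - (-7973 - 119 \left(-5 - 20\right)) = - (-7973 - -2975) = - (-7973 + 2975) = \left(-1\right) \left(-4998\right) = 4998$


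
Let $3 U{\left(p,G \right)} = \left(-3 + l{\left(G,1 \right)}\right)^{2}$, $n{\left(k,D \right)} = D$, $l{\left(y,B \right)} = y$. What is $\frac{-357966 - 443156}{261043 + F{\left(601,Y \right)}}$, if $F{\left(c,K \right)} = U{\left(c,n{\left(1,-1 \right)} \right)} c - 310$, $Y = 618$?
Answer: $- \frac{2403366}{791815} \approx -3.0353$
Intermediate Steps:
$U{\left(p,G \right)} = \frac{\left(-3 + G\right)^{2}}{3}$
$F{\left(c,K \right)} = -310 + \frac{16 c}{3}$ ($F{\left(c,K \right)} = \frac{\left(-3 - 1\right)^{2}}{3} c - 310 = \frac{\left(-4\right)^{2}}{3} c - 310 = \frac{1}{3} \cdot 16 c - 310 = \frac{16 c}{3} - 310 = -310 + \frac{16 c}{3}$)
$\frac{-357966 - 443156}{261043 + F{\left(601,Y \right)}} = \frac{-357966 - 443156}{261043 + \left(-310 + \frac{16}{3} \cdot 601\right)} = - \frac{801122}{261043 + \left(-310 + \frac{9616}{3}\right)} = - \frac{801122}{261043 + \frac{8686}{3}} = - \frac{801122}{\frac{791815}{3}} = \left(-801122\right) \frac{3}{791815} = - \frac{2403366}{791815}$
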